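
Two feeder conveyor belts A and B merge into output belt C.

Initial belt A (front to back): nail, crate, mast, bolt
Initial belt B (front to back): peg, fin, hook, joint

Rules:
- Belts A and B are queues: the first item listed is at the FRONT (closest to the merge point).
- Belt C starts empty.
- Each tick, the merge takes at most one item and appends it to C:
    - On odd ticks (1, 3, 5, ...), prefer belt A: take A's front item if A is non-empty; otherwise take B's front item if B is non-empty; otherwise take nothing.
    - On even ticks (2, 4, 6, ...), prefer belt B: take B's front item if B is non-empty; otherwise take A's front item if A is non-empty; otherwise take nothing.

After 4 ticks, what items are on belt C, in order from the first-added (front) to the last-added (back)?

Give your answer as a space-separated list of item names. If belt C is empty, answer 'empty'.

Answer: nail peg crate fin

Derivation:
Tick 1: prefer A, take nail from A; A=[crate,mast,bolt] B=[peg,fin,hook,joint] C=[nail]
Tick 2: prefer B, take peg from B; A=[crate,mast,bolt] B=[fin,hook,joint] C=[nail,peg]
Tick 3: prefer A, take crate from A; A=[mast,bolt] B=[fin,hook,joint] C=[nail,peg,crate]
Tick 4: prefer B, take fin from B; A=[mast,bolt] B=[hook,joint] C=[nail,peg,crate,fin]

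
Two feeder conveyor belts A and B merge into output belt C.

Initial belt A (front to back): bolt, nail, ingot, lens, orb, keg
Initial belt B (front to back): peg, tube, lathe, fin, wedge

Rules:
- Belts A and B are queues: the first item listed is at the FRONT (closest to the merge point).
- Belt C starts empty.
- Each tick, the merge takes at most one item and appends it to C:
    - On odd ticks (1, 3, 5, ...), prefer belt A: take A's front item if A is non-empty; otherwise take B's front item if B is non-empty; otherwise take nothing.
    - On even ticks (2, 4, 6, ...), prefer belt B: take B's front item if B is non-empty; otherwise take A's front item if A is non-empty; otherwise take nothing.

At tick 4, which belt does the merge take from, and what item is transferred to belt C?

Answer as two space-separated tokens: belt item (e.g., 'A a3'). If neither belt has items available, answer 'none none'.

Answer: B tube

Derivation:
Tick 1: prefer A, take bolt from A; A=[nail,ingot,lens,orb,keg] B=[peg,tube,lathe,fin,wedge] C=[bolt]
Tick 2: prefer B, take peg from B; A=[nail,ingot,lens,orb,keg] B=[tube,lathe,fin,wedge] C=[bolt,peg]
Tick 3: prefer A, take nail from A; A=[ingot,lens,orb,keg] B=[tube,lathe,fin,wedge] C=[bolt,peg,nail]
Tick 4: prefer B, take tube from B; A=[ingot,lens,orb,keg] B=[lathe,fin,wedge] C=[bolt,peg,nail,tube]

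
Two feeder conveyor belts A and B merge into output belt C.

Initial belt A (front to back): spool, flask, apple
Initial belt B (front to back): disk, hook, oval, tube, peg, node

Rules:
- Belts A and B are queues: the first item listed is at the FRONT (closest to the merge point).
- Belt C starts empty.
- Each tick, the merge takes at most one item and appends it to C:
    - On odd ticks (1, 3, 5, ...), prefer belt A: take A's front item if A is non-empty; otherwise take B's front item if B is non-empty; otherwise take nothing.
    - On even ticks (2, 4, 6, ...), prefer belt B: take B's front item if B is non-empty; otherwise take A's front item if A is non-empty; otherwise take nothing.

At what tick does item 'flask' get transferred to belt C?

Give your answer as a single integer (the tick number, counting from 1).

Tick 1: prefer A, take spool from A; A=[flask,apple] B=[disk,hook,oval,tube,peg,node] C=[spool]
Tick 2: prefer B, take disk from B; A=[flask,apple] B=[hook,oval,tube,peg,node] C=[spool,disk]
Tick 3: prefer A, take flask from A; A=[apple] B=[hook,oval,tube,peg,node] C=[spool,disk,flask]

Answer: 3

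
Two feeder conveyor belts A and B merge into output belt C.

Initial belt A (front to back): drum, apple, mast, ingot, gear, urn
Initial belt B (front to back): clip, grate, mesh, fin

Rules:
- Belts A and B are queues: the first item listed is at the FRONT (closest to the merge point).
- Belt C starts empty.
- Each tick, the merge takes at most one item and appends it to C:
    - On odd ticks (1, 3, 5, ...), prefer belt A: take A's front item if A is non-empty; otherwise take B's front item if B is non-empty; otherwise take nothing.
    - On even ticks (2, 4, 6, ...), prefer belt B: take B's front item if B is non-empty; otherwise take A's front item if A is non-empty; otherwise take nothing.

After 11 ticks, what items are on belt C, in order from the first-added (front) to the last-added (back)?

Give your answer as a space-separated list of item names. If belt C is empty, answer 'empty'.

Answer: drum clip apple grate mast mesh ingot fin gear urn

Derivation:
Tick 1: prefer A, take drum from A; A=[apple,mast,ingot,gear,urn] B=[clip,grate,mesh,fin] C=[drum]
Tick 2: prefer B, take clip from B; A=[apple,mast,ingot,gear,urn] B=[grate,mesh,fin] C=[drum,clip]
Tick 3: prefer A, take apple from A; A=[mast,ingot,gear,urn] B=[grate,mesh,fin] C=[drum,clip,apple]
Tick 4: prefer B, take grate from B; A=[mast,ingot,gear,urn] B=[mesh,fin] C=[drum,clip,apple,grate]
Tick 5: prefer A, take mast from A; A=[ingot,gear,urn] B=[mesh,fin] C=[drum,clip,apple,grate,mast]
Tick 6: prefer B, take mesh from B; A=[ingot,gear,urn] B=[fin] C=[drum,clip,apple,grate,mast,mesh]
Tick 7: prefer A, take ingot from A; A=[gear,urn] B=[fin] C=[drum,clip,apple,grate,mast,mesh,ingot]
Tick 8: prefer B, take fin from B; A=[gear,urn] B=[-] C=[drum,clip,apple,grate,mast,mesh,ingot,fin]
Tick 9: prefer A, take gear from A; A=[urn] B=[-] C=[drum,clip,apple,grate,mast,mesh,ingot,fin,gear]
Tick 10: prefer B, take urn from A; A=[-] B=[-] C=[drum,clip,apple,grate,mast,mesh,ingot,fin,gear,urn]
Tick 11: prefer A, both empty, nothing taken; A=[-] B=[-] C=[drum,clip,apple,grate,mast,mesh,ingot,fin,gear,urn]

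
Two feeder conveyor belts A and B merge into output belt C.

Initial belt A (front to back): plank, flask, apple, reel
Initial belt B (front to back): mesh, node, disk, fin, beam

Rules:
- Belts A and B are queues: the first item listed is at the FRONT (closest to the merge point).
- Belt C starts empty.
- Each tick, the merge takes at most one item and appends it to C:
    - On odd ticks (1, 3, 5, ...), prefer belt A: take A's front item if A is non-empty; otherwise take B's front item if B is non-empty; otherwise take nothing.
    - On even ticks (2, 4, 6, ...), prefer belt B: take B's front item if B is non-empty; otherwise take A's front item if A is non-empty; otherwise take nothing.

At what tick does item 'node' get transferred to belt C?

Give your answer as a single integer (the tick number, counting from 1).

Tick 1: prefer A, take plank from A; A=[flask,apple,reel] B=[mesh,node,disk,fin,beam] C=[plank]
Tick 2: prefer B, take mesh from B; A=[flask,apple,reel] B=[node,disk,fin,beam] C=[plank,mesh]
Tick 3: prefer A, take flask from A; A=[apple,reel] B=[node,disk,fin,beam] C=[plank,mesh,flask]
Tick 4: prefer B, take node from B; A=[apple,reel] B=[disk,fin,beam] C=[plank,mesh,flask,node]

Answer: 4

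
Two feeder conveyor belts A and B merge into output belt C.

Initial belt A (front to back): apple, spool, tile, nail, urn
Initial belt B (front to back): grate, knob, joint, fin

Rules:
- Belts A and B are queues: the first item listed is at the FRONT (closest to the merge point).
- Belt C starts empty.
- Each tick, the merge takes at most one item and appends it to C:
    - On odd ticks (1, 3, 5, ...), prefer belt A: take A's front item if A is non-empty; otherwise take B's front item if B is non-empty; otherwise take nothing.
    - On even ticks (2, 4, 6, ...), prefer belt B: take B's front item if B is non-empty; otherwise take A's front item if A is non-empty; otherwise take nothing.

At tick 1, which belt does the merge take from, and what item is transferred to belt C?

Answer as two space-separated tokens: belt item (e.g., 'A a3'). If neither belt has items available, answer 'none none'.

Tick 1: prefer A, take apple from A; A=[spool,tile,nail,urn] B=[grate,knob,joint,fin] C=[apple]

Answer: A apple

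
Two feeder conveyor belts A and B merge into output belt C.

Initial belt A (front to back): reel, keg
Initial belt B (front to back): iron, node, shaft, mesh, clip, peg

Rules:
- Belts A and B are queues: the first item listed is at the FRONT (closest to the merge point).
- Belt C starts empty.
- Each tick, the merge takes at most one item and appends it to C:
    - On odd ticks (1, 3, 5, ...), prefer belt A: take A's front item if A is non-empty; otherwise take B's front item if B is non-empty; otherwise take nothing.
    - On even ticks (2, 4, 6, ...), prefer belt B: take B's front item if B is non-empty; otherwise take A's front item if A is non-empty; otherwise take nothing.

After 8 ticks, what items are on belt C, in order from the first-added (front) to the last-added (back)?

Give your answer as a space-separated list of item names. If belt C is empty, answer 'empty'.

Answer: reel iron keg node shaft mesh clip peg

Derivation:
Tick 1: prefer A, take reel from A; A=[keg] B=[iron,node,shaft,mesh,clip,peg] C=[reel]
Tick 2: prefer B, take iron from B; A=[keg] B=[node,shaft,mesh,clip,peg] C=[reel,iron]
Tick 3: prefer A, take keg from A; A=[-] B=[node,shaft,mesh,clip,peg] C=[reel,iron,keg]
Tick 4: prefer B, take node from B; A=[-] B=[shaft,mesh,clip,peg] C=[reel,iron,keg,node]
Tick 5: prefer A, take shaft from B; A=[-] B=[mesh,clip,peg] C=[reel,iron,keg,node,shaft]
Tick 6: prefer B, take mesh from B; A=[-] B=[clip,peg] C=[reel,iron,keg,node,shaft,mesh]
Tick 7: prefer A, take clip from B; A=[-] B=[peg] C=[reel,iron,keg,node,shaft,mesh,clip]
Tick 8: prefer B, take peg from B; A=[-] B=[-] C=[reel,iron,keg,node,shaft,mesh,clip,peg]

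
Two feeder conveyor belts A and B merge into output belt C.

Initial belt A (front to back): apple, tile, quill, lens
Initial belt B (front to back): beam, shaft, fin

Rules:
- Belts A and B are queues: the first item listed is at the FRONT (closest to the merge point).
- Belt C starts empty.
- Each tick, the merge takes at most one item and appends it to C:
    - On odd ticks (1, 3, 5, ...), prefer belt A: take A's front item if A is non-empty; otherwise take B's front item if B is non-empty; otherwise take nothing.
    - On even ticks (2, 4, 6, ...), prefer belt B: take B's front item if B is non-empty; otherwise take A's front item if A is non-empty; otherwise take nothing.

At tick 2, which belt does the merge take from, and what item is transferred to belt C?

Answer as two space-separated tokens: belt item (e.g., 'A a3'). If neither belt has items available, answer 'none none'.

Answer: B beam

Derivation:
Tick 1: prefer A, take apple from A; A=[tile,quill,lens] B=[beam,shaft,fin] C=[apple]
Tick 2: prefer B, take beam from B; A=[tile,quill,lens] B=[shaft,fin] C=[apple,beam]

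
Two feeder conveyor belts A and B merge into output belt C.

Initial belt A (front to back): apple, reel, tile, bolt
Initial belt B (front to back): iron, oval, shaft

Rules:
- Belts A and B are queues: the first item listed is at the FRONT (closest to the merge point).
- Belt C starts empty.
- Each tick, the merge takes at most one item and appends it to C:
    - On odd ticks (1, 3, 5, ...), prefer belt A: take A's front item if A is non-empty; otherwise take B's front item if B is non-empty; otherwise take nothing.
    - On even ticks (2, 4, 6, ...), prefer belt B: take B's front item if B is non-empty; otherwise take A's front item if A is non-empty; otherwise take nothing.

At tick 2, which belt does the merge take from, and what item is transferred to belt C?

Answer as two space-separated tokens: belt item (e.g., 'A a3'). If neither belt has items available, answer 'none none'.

Answer: B iron

Derivation:
Tick 1: prefer A, take apple from A; A=[reel,tile,bolt] B=[iron,oval,shaft] C=[apple]
Tick 2: prefer B, take iron from B; A=[reel,tile,bolt] B=[oval,shaft] C=[apple,iron]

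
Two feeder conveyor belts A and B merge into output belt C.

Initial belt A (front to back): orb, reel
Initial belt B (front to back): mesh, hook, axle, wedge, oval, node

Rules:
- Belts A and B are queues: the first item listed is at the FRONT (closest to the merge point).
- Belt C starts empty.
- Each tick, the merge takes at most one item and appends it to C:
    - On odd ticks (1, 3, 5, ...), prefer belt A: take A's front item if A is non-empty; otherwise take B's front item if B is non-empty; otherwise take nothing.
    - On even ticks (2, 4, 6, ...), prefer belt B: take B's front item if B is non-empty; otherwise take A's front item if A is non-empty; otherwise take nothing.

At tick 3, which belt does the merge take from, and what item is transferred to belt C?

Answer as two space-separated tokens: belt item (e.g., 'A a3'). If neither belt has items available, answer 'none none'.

Tick 1: prefer A, take orb from A; A=[reel] B=[mesh,hook,axle,wedge,oval,node] C=[orb]
Tick 2: prefer B, take mesh from B; A=[reel] B=[hook,axle,wedge,oval,node] C=[orb,mesh]
Tick 3: prefer A, take reel from A; A=[-] B=[hook,axle,wedge,oval,node] C=[orb,mesh,reel]

Answer: A reel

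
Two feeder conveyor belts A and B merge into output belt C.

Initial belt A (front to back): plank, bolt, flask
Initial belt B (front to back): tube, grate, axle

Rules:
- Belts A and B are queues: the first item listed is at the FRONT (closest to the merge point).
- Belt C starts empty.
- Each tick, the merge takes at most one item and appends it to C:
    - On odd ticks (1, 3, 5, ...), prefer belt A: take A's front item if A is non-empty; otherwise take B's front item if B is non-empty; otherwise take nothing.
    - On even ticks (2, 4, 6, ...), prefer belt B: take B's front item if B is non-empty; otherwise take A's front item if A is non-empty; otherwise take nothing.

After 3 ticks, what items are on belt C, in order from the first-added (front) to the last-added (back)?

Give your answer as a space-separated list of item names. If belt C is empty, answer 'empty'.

Answer: plank tube bolt

Derivation:
Tick 1: prefer A, take plank from A; A=[bolt,flask] B=[tube,grate,axle] C=[plank]
Tick 2: prefer B, take tube from B; A=[bolt,flask] B=[grate,axle] C=[plank,tube]
Tick 3: prefer A, take bolt from A; A=[flask] B=[grate,axle] C=[plank,tube,bolt]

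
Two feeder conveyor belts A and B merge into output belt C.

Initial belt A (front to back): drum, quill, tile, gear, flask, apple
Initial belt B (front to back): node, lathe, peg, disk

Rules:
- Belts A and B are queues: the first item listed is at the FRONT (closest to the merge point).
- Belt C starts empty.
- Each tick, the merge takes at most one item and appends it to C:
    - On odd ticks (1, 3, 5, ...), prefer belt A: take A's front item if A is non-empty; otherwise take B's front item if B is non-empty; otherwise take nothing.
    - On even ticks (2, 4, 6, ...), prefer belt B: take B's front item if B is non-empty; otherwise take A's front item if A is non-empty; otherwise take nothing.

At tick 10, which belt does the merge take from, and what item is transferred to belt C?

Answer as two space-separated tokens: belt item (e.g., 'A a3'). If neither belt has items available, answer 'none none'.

Answer: A apple

Derivation:
Tick 1: prefer A, take drum from A; A=[quill,tile,gear,flask,apple] B=[node,lathe,peg,disk] C=[drum]
Tick 2: prefer B, take node from B; A=[quill,tile,gear,flask,apple] B=[lathe,peg,disk] C=[drum,node]
Tick 3: prefer A, take quill from A; A=[tile,gear,flask,apple] B=[lathe,peg,disk] C=[drum,node,quill]
Tick 4: prefer B, take lathe from B; A=[tile,gear,flask,apple] B=[peg,disk] C=[drum,node,quill,lathe]
Tick 5: prefer A, take tile from A; A=[gear,flask,apple] B=[peg,disk] C=[drum,node,quill,lathe,tile]
Tick 6: prefer B, take peg from B; A=[gear,flask,apple] B=[disk] C=[drum,node,quill,lathe,tile,peg]
Tick 7: prefer A, take gear from A; A=[flask,apple] B=[disk] C=[drum,node,quill,lathe,tile,peg,gear]
Tick 8: prefer B, take disk from B; A=[flask,apple] B=[-] C=[drum,node,quill,lathe,tile,peg,gear,disk]
Tick 9: prefer A, take flask from A; A=[apple] B=[-] C=[drum,node,quill,lathe,tile,peg,gear,disk,flask]
Tick 10: prefer B, take apple from A; A=[-] B=[-] C=[drum,node,quill,lathe,tile,peg,gear,disk,flask,apple]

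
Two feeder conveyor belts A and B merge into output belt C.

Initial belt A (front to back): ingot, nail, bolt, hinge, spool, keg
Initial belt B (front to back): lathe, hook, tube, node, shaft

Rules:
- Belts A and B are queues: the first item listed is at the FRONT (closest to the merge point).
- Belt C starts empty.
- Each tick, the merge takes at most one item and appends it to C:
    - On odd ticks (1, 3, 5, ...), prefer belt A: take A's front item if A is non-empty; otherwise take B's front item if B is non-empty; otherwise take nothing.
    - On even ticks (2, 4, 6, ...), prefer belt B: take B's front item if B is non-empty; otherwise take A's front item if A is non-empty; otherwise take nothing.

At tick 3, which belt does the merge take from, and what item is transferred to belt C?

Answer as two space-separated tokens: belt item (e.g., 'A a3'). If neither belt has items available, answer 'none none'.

Tick 1: prefer A, take ingot from A; A=[nail,bolt,hinge,spool,keg] B=[lathe,hook,tube,node,shaft] C=[ingot]
Tick 2: prefer B, take lathe from B; A=[nail,bolt,hinge,spool,keg] B=[hook,tube,node,shaft] C=[ingot,lathe]
Tick 3: prefer A, take nail from A; A=[bolt,hinge,spool,keg] B=[hook,tube,node,shaft] C=[ingot,lathe,nail]

Answer: A nail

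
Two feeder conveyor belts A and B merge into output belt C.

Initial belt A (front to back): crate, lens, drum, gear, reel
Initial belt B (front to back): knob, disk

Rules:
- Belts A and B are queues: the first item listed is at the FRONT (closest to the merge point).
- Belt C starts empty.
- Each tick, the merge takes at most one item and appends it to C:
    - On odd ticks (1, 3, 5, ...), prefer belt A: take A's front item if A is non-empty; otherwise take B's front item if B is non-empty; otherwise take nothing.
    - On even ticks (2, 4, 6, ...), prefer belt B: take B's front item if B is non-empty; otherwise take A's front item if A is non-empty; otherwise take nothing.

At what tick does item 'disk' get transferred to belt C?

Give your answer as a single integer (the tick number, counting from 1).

Tick 1: prefer A, take crate from A; A=[lens,drum,gear,reel] B=[knob,disk] C=[crate]
Tick 2: prefer B, take knob from B; A=[lens,drum,gear,reel] B=[disk] C=[crate,knob]
Tick 3: prefer A, take lens from A; A=[drum,gear,reel] B=[disk] C=[crate,knob,lens]
Tick 4: prefer B, take disk from B; A=[drum,gear,reel] B=[-] C=[crate,knob,lens,disk]

Answer: 4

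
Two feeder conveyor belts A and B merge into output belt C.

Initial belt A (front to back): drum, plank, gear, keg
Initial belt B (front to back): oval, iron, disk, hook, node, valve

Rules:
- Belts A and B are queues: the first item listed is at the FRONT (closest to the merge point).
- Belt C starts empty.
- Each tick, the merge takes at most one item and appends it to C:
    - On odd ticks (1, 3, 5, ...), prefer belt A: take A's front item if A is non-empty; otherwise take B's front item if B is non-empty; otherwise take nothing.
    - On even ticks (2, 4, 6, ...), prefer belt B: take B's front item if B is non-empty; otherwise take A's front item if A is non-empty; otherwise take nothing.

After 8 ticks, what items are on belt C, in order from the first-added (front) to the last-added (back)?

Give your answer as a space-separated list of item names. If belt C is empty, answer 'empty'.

Tick 1: prefer A, take drum from A; A=[plank,gear,keg] B=[oval,iron,disk,hook,node,valve] C=[drum]
Tick 2: prefer B, take oval from B; A=[plank,gear,keg] B=[iron,disk,hook,node,valve] C=[drum,oval]
Tick 3: prefer A, take plank from A; A=[gear,keg] B=[iron,disk,hook,node,valve] C=[drum,oval,plank]
Tick 4: prefer B, take iron from B; A=[gear,keg] B=[disk,hook,node,valve] C=[drum,oval,plank,iron]
Tick 5: prefer A, take gear from A; A=[keg] B=[disk,hook,node,valve] C=[drum,oval,plank,iron,gear]
Tick 6: prefer B, take disk from B; A=[keg] B=[hook,node,valve] C=[drum,oval,plank,iron,gear,disk]
Tick 7: prefer A, take keg from A; A=[-] B=[hook,node,valve] C=[drum,oval,plank,iron,gear,disk,keg]
Tick 8: prefer B, take hook from B; A=[-] B=[node,valve] C=[drum,oval,plank,iron,gear,disk,keg,hook]

Answer: drum oval plank iron gear disk keg hook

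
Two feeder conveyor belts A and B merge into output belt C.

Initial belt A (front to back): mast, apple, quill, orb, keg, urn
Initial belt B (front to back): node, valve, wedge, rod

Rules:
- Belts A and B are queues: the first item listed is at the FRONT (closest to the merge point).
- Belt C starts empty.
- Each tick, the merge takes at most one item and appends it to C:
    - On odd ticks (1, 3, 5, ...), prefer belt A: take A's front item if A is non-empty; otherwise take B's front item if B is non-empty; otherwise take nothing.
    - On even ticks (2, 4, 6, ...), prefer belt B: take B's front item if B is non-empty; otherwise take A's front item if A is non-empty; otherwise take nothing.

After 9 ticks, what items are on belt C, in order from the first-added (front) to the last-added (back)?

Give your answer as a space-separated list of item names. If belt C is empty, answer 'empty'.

Tick 1: prefer A, take mast from A; A=[apple,quill,orb,keg,urn] B=[node,valve,wedge,rod] C=[mast]
Tick 2: prefer B, take node from B; A=[apple,quill,orb,keg,urn] B=[valve,wedge,rod] C=[mast,node]
Tick 3: prefer A, take apple from A; A=[quill,orb,keg,urn] B=[valve,wedge,rod] C=[mast,node,apple]
Tick 4: prefer B, take valve from B; A=[quill,orb,keg,urn] B=[wedge,rod] C=[mast,node,apple,valve]
Tick 5: prefer A, take quill from A; A=[orb,keg,urn] B=[wedge,rod] C=[mast,node,apple,valve,quill]
Tick 6: prefer B, take wedge from B; A=[orb,keg,urn] B=[rod] C=[mast,node,apple,valve,quill,wedge]
Tick 7: prefer A, take orb from A; A=[keg,urn] B=[rod] C=[mast,node,apple,valve,quill,wedge,orb]
Tick 8: prefer B, take rod from B; A=[keg,urn] B=[-] C=[mast,node,apple,valve,quill,wedge,orb,rod]
Tick 9: prefer A, take keg from A; A=[urn] B=[-] C=[mast,node,apple,valve,quill,wedge,orb,rod,keg]

Answer: mast node apple valve quill wedge orb rod keg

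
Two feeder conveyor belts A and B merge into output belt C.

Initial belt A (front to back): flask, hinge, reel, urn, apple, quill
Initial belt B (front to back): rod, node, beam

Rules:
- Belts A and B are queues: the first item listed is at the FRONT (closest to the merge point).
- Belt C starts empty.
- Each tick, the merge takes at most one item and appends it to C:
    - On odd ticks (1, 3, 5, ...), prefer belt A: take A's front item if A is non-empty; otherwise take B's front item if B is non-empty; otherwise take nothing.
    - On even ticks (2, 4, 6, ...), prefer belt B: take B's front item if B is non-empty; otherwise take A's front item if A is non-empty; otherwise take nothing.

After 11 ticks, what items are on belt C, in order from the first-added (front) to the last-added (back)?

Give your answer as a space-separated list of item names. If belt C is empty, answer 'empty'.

Answer: flask rod hinge node reel beam urn apple quill

Derivation:
Tick 1: prefer A, take flask from A; A=[hinge,reel,urn,apple,quill] B=[rod,node,beam] C=[flask]
Tick 2: prefer B, take rod from B; A=[hinge,reel,urn,apple,quill] B=[node,beam] C=[flask,rod]
Tick 3: prefer A, take hinge from A; A=[reel,urn,apple,quill] B=[node,beam] C=[flask,rod,hinge]
Tick 4: prefer B, take node from B; A=[reel,urn,apple,quill] B=[beam] C=[flask,rod,hinge,node]
Tick 5: prefer A, take reel from A; A=[urn,apple,quill] B=[beam] C=[flask,rod,hinge,node,reel]
Tick 6: prefer B, take beam from B; A=[urn,apple,quill] B=[-] C=[flask,rod,hinge,node,reel,beam]
Tick 7: prefer A, take urn from A; A=[apple,quill] B=[-] C=[flask,rod,hinge,node,reel,beam,urn]
Tick 8: prefer B, take apple from A; A=[quill] B=[-] C=[flask,rod,hinge,node,reel,beam,urn,apple]
Tick 9: prefer A, take quill from A; A=[-] B=[-] C=[flask,rod,hinge,node,reel,beam,urn,apple,quill]
Tick 10: prefer B, both empty, nothing taken; A=[-] B=[-] C=[flask,rod,hinge,node,reel,beam,urn,apple,quill]
Tick 11: prefer A, both empty, nothing taken; A=[-] B=[-] C=[flask,rod,hinge,node,reel,beam,urn,apple,quill]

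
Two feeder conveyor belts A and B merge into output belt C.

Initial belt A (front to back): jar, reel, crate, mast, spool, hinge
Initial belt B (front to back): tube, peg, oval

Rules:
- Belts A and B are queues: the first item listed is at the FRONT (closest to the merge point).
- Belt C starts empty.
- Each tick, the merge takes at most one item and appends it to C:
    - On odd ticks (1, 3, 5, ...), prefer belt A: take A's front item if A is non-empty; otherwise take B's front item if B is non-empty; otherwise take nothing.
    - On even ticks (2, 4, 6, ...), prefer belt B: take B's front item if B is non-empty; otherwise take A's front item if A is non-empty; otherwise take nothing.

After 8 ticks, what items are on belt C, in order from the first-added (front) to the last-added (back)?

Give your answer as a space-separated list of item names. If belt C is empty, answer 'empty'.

Answer: jar tube reel peg crate oval mast spool

Derivation:
Tick 1: prefer A, take jar from A; A=[reel,crate,mast,spool,hinge] B=[tube,peg,oval] C=[jar]
Tick 2: prefer B, take tube from B; A=[reel,crate,mast,spool,hinge] B=[peg,oval] C=[jar,tube]
Tick 3: prefer A, take reel from A; A=[crate,mast,spool,hinge] B=[peg,oval] C=[jar,tube,reel]
Tick 4: prefer B, take peg from B; A=[crate,mast,spool,hinge] B=[oval] C=[jar,tube,reel,peg]
Tick 5: prefer A, take crate from A; A=[mast,spool,hinge] B=[oval] C=[jar,tube,reel,peg,crate]
Tick 6: prefer B, take oval from B; A=[mast,spool,hinge] B=[-] C=[jar,tube,reel,peg,crate,oval]
Tick 7: prefer A, take mast from A; A=[spool,hinge] B=[-] C=[jar,tube,reel,peg,crate,oval,mast]
Tick 8: prefer B, take spool from A; A=[hinge] B=[-] C=[jar,tube,reel,peg,crate,oval,mast,spool]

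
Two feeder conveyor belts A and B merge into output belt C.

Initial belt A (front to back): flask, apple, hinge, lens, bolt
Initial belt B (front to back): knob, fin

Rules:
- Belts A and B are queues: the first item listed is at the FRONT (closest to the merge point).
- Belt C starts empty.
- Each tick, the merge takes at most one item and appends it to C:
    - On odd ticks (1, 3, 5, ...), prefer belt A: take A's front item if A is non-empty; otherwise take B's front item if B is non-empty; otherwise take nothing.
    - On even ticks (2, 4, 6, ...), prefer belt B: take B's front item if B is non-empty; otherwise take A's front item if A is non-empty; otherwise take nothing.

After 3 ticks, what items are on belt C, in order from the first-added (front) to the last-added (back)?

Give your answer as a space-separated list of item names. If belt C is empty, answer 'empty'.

Answer: flask knob apple

Derivation:
Tick 1: prefer A, take flask from A; A=[apple,hinge,lens,bolt] B=[knob,fin] C=[flask]
Tick 2: prefer B, take knob from B; A=[apple,hinge,lens,bolt] B=[fin] C=[flask,knob]
Tick 3: prefer A, take apple from A; A=[hinge,lens,bolt] B=[fin] C=[flask,knob,apple]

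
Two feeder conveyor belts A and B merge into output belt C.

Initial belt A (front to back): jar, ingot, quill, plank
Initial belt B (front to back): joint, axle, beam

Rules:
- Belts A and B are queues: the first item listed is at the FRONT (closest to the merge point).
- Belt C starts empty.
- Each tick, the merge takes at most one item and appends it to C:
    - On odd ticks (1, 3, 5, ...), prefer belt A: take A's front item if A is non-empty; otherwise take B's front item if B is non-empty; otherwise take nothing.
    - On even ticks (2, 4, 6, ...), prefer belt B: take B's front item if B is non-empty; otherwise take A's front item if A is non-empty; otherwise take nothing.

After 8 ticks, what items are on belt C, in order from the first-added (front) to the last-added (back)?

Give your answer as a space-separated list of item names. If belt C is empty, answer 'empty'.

Tick 1: prefer A, take jar from A; A=[ingot,quill,plank] B=[joint,axle,beam] C=[jar]
Tick 2: prefer B, take joint from B; A=[ingot,quill,plank] B=[axle,beam] C=[jar,joint]
Tick 3: prefer A, take ingot from A; A=[quill,plank] B=[axle,beam] C=[jar,joint,ingot]
Tick 4: prefer B, take axle from B; A=[quill,plank] B=[beam] C=[jar,joint,ingot,axle]
Tick 5: prefer A, take quill from A; A=[plank] B=[beam] C=[jar,joint,ingot,axle,quill]
Tick 6: prefer B, take beam from B; A=[plank] B=[-] C=[jar,joint,ingot,axle,quill,beam]
Tick 7: prefer A, take plank from A; A=[-] B=[-] C=[jar,joint,ingot,axle,quill,beam,plank]
Tick 8: prefer B, both empty, nothing taken; A=[-] B=[-] C=[jar,joint,ingot,axle,quill,beam,plank]

Answer: jar joint ingot axle quill beam plank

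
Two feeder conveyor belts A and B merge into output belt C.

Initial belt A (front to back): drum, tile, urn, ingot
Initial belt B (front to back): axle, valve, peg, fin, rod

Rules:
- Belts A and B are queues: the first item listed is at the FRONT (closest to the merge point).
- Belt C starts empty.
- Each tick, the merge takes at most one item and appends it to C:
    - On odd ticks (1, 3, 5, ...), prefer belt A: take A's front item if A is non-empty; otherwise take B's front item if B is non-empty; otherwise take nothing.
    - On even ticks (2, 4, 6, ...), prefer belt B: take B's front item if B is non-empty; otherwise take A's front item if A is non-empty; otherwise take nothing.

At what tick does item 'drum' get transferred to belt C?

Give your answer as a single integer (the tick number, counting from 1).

Tick 1: prefer A, take drum from A; A=[tile,urn,ingot] B=[axle,valve,peg,fin,rod] C=[drum]

Answer: 1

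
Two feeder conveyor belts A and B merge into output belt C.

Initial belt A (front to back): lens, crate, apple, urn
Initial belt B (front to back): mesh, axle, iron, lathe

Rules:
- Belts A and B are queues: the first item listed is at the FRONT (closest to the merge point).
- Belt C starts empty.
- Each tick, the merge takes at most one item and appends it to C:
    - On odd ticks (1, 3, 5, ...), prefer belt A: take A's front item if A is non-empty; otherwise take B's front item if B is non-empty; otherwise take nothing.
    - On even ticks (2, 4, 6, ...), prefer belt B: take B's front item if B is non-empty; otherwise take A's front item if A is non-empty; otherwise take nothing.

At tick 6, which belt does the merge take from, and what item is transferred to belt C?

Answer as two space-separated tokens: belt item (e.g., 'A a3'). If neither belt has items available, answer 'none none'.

Answer: B iron

Derivation:
Tick 1: prefer A, take lens from A; A=[crate,apple,urn] B=[mesh,axle,iron,lathe] C=[lens]
Tick 2: prefer B, take mesh from B; A=[crate,apple,urn] B=[axle,iron,lathe] C=[lens,mesh]
Tick 3: prefer A, take crate from A; A=[apple,urn] B=[axle,iron,lathe] C=[lens,mesh,crate]
Tick 4: prefer B, take axle from B; A=[apple,urn] B=[iron,lathe] C=[lens,mesh,crate,axle]
Tick 5: prefer A, take apple from A; A=[urn] B=[iron,lathe] C=[lens,mesh,crate,axle,apple]
Tick 6: prefer B, take iron from B; A=[urn] B=[lathe] C=[lens,mesh,crate,axle,apple,iron]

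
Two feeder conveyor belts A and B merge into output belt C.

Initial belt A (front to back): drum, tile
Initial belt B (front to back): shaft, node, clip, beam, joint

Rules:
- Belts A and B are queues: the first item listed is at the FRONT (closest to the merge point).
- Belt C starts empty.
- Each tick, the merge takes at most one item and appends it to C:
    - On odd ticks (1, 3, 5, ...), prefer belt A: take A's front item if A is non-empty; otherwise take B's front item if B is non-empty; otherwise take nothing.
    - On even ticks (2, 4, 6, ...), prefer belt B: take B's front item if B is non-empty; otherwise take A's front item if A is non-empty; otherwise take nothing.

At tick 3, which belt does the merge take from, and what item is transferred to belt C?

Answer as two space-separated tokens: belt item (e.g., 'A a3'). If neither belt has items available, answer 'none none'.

Answer: A tile

Derivation:
Tick 1: prefer A, take drum from A; A=[tile] B=[shaft,node,clip,beam,joint] C=[drum]
Tick 2: prefer B, take shaft from B; A=[tile] B=[node,clip,beam,joint] C=[drum,shaft]
Tick 3: prefer A, take tile from A; A=[-] B=[node,clip,beam,joint] C=[drum,shaft,tile]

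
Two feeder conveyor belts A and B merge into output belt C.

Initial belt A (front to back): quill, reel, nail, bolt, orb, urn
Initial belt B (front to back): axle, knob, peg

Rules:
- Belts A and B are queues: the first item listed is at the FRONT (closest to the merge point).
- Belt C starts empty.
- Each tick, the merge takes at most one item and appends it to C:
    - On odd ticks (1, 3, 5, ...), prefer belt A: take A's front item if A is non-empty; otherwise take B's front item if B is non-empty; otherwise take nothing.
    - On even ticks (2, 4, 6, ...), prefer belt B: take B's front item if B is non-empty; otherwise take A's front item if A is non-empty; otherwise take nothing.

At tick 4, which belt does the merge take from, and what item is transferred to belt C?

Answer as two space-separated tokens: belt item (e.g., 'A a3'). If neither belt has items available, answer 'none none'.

Tick 1: prefer A, take quill from A; A=[reel,nail,bolt,orb,urn] B=[axle,knob,peg] C=[quill]
Tick 2: prefer B, take axle from B; A=[reel,nail,bolt,orb,urn] B=[knob,peg] C=[quill,axle]
Tick 3: prefer A, take reel from A; A=[nail,bolt,orb,urn] B=[knob,peg] C=[quill,axle,reel]
Tick 4: prefer B, take knob from B; A=[nail,bolt,orb,urn] B=[peg] C=[quill,axle,reel,knob]

Answer: B knob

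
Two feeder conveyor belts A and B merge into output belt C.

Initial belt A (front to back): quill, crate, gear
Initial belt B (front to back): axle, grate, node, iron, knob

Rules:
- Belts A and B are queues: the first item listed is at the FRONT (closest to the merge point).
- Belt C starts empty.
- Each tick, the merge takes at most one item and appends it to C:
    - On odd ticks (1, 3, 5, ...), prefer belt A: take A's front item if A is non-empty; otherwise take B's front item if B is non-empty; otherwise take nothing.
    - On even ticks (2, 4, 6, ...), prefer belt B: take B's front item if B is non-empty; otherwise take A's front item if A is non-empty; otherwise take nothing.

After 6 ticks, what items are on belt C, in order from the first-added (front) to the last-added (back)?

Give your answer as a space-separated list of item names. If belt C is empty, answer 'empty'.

Tick 1: prefer A, take quill from A; A=[crate,gear] B=[axle,grate,node,iron,knob] C=[quill]
Tick 2: prefer B, take axle from B; A=[crate,gear] B=[grate,node,iron,knob] C=[quill,axle]
Tick 3: prefer A, take crate from A; A=[gear] B=[grate,node,iron,knob] C=[quill,axle,crate]
Tick 4: prefer B, take grate from B; A=[gear] B=[node,iron,knob] C=[quill,axle,crate,grate]
Tick 5: prefer A, take gear from A; A=[-] B=[node,iron,knob] C=[quill,axle,crate,grate,gear]
Tick 6: prefer B, take node from B; A=[-] B=[iron,knob] C=[quill,axle,crate,grate,gear,node]

Answer: quill axle crate grate gear node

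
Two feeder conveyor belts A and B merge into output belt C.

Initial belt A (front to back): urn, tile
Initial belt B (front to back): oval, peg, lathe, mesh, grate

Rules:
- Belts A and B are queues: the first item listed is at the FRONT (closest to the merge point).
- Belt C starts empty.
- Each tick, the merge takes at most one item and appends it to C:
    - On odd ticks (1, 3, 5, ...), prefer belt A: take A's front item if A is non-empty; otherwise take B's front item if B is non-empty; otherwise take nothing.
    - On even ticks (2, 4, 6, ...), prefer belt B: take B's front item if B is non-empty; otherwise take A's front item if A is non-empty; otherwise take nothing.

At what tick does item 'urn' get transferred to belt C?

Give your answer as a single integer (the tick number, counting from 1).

Tick 1: prefer A, take urn from A; A=[tile] B=[oval,peg,lathe,mesh,grate] C=[urn]

Answer: 1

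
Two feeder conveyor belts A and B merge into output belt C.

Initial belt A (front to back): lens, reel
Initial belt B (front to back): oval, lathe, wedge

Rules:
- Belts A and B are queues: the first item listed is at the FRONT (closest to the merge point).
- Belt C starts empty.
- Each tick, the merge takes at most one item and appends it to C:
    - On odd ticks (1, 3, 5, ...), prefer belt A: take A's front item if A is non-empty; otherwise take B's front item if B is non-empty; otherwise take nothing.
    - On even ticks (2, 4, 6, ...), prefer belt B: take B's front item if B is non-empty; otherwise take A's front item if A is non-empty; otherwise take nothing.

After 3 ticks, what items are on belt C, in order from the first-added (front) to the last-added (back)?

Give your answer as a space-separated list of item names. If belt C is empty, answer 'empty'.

Answer: lens oval reel

Derivation:
Tick 1: prefer A, take lens from A; A=[reel] B=[oval,lathe,wedge] C=[lens]
Tick 2: prefer B, take oval from B; A=[reel] B=[lathe,wedge] C=[lens,oval]
Tick 3: prefer A, take reel from A; A=[-] B=[lathe,wedge] C=[lens,oval,reel]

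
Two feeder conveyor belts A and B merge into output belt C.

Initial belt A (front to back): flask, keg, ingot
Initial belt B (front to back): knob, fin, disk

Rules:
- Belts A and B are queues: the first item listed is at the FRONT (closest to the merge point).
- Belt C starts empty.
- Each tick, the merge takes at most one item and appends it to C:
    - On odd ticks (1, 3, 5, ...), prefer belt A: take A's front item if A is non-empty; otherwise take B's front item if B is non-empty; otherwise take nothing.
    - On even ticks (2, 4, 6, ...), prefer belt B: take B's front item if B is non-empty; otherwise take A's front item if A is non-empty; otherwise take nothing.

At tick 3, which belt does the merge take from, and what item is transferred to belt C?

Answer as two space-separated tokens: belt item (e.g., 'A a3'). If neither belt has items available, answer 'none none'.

Tick 1: prefer A, take flask from A; A=[keg,ingot] B=[knob,fin,disk] C=[flask]
Tick 2: prefer B, take knob from B; A=[keg,ingot] B=[fin,disk] C=[flask,knob]
Tick 3: prefer A, take keg from A; A=[ingot] B=[fin,disk] C=[flask,knob,keg]

Answer: A keg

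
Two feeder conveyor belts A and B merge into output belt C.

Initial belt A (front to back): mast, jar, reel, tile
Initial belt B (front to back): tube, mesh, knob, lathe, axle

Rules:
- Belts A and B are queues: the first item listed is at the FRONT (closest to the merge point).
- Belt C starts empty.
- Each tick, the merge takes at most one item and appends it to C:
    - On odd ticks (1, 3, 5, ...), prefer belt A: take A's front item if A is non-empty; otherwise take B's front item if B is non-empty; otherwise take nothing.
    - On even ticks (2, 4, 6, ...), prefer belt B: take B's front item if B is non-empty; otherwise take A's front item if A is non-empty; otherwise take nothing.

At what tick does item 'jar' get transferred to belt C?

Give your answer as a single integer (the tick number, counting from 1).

Tick 1: prefer A, take mast from A; A=[jar,reel,tile] B=[tube,mesh,knob,lathe,axle] C=[mast]
Tick 2: prefer B, take tube from B; A=[jar,reel,tile] B=[mesh,knob,lathe,axle] C=[mast,tube]
Tick 3: prefer A, take jar from A; A=[reel,tile] B=[mesh,knob,lathe,axle] C=[mast,tube,jar]

Answer: 3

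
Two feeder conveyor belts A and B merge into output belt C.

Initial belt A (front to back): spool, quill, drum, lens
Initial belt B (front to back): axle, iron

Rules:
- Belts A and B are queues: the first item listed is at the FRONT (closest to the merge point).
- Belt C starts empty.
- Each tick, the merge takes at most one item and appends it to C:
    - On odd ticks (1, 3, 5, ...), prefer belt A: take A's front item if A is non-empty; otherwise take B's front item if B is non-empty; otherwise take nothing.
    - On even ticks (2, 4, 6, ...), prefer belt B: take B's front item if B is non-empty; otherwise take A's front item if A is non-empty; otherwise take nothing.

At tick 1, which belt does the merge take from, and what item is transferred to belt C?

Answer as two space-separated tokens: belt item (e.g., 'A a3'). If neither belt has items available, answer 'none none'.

Tick 1: prefer A, take spool from A; A=[quill,drum,lens] B=[axle,iron] C=[spool]

Answer: A spool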